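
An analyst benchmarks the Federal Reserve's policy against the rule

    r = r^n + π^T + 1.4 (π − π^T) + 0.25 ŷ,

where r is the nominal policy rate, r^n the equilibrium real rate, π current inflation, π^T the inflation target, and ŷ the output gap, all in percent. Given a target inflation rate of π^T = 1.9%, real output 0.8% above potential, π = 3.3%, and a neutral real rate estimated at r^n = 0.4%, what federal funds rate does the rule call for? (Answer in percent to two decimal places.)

4.46%

Output 0.8% above potential → ŷ = 0.8.
r = 0.4 + 1.9 + 1.4 × (3.3 − 1.9) + 0.25 × 0.8
   = 0.4 + 1.9 + 1.96 + 0.2 = 4.46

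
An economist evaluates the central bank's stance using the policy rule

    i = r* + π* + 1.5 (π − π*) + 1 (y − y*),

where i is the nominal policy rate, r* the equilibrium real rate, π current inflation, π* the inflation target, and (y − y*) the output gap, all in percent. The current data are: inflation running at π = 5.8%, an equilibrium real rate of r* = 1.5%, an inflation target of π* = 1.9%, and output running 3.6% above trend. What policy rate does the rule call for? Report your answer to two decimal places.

Output 3.6% above potential → (y − y*) = 3.6.
i = 1.5 + 1.9 + 1.5 × (5.8 − 1.9) + 1 × 3.6
   = 1.5 + 1.9 + 5.85 + 3.6 = 12.85

12.85%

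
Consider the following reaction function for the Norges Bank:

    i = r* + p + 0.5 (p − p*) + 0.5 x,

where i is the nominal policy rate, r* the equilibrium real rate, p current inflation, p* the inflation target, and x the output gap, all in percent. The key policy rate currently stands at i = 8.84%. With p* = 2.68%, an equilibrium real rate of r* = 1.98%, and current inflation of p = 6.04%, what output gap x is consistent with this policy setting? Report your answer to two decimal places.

-1.72%

0.5 x = 8.84 − 1.98 − 6.04 − 0.5 × (6.04 − 2.68) = -0.86
x = -0.86 / 0.5 = -1.72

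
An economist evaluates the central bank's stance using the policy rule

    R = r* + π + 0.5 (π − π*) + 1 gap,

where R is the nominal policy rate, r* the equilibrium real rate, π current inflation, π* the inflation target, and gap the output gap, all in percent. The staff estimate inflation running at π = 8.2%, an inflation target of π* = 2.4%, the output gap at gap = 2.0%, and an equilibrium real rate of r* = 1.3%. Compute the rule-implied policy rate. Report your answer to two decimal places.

14.40%

R = 1.3 + 8.2 + 0.5 × (8.2 − 2.4) + 1 × 2.0
   = 1.3 + 8.2 + 2.9 + 2 = 14.40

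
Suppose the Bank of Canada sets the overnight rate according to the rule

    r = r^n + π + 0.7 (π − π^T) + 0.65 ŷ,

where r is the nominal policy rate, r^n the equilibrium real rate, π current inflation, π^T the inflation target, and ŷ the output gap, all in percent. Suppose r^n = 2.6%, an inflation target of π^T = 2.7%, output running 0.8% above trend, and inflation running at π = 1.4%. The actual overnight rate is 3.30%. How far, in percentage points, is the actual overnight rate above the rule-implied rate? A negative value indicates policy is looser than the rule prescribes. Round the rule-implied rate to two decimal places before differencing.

-0.31 pp

Output 0.8% above potential → ŷ = 0.8.
r = 2.6 + 1.4 + 0.7 × (1.4 − 2.7) + 0.65 × 0.8
   = 2.6 + 1.4 − 0.91 + 0.52 = 3.61
Deviation = 3.30 − 3.61 = -0.31 pp.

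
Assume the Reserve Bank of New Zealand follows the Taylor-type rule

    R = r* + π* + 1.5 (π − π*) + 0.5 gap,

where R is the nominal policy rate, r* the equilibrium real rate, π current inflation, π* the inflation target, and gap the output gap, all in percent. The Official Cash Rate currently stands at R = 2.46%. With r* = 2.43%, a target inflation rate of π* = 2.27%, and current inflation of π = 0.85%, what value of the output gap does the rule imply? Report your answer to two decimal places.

0.5 gap = 2.46 − 2.43 − 2.27 − 1.5 × (0.85 − 2.27) = -0.11
gap = -0.11 / 0.5 = -0.22

-0.22%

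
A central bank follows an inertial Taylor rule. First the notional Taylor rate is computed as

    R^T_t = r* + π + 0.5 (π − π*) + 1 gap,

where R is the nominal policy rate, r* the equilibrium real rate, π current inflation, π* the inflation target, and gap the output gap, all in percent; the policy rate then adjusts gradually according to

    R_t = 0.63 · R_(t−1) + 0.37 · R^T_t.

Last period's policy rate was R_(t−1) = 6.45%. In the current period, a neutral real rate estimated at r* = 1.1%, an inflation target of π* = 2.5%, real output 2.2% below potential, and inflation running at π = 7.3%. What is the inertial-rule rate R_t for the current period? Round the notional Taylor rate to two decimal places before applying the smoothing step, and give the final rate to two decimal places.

Output 2.2% below potential → gap = -2.2.
R^T_t = 1.1 + 7.3 + 0.5 × (7.3 − 2.5) + 1 × (-2.2)
   = 1.1 + 7.3 + 2.4 − 2.2 = 8.60
R_t = 0.63 × 6.45 + 0.37 × 8.60 = 4.0635 + 3.182 = 7.25

7.25%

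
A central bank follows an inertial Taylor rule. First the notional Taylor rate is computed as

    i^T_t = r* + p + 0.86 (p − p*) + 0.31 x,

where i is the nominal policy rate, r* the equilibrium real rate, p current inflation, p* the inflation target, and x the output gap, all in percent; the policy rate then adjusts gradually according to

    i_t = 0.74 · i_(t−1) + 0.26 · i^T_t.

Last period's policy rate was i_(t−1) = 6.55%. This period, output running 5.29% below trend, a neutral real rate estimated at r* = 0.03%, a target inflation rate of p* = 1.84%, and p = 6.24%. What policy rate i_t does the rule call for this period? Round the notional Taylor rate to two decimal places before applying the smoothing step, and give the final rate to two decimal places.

Output 5.29% below potential → x = -5.29.
i^T_t = 0.03 + 6.24 + 0.86 × (6.24 − 1.84) + 0.31 × (-5.29)
   = 0.03 + 6.24 + 3.784 − 1.6399 = 8.41
i_t = 0.74 × 6.55 + 0.26 × 8.41 = 4.847 + 2.1866 = 7.03

7.03%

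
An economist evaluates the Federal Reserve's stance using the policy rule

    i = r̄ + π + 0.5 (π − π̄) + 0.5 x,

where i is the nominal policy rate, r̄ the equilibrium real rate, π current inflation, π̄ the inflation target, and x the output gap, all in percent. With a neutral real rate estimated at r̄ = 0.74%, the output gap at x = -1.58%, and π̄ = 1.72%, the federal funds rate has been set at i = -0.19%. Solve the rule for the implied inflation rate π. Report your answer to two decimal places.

Collecting π: i = r̄ + (1 + 0.5) π − 0.5 π̄ + 0.5 x
1.5 π = -0.19 − 0.74 + 0.5 × 1.72 − 0.5 × (-1.58) = 0.72
π = 0.72 / 1.5 = 0.48

0.48%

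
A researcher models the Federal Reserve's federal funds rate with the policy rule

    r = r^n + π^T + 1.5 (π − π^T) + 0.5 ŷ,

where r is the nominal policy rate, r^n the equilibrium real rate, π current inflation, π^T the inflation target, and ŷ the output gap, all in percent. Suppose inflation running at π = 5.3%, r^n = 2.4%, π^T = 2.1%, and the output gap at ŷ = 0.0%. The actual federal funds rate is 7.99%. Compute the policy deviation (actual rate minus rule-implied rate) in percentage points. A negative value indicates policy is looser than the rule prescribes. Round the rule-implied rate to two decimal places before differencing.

-1.31 pp

r = 2.4 + 2.1 + 1.5 × (5.3 − 2.1) + 0.5 × 0.0
   = 2.4 + 2.1 + 4.8 + 0 = 9.30
Deviation = 7.99 − 9.30 = -1.31 pp.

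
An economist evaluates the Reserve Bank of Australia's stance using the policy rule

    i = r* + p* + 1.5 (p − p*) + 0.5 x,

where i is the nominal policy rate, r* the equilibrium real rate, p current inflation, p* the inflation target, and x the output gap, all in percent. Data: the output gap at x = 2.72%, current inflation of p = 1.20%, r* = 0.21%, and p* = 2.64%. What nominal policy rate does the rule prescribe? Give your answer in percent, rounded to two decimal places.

2.05%

i = 0.21 + 2.64 + 1.5 × (1.20 − 2.64) + 0.5 × 2.72
   = 0.21 + 2.64 − 2.16 + 1.36 = 2.05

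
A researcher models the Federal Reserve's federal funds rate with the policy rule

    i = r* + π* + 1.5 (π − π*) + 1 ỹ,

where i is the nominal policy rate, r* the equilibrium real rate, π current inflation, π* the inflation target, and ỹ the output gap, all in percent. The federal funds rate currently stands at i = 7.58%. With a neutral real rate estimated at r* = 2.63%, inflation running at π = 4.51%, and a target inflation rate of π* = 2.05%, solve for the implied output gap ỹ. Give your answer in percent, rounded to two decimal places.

1 ỹ = 7.58 − 2.63 − 2.05 − 1.5 × (4.51 − 2.05) = -0.79
ỹ = -0.79 / 1 = -0.79

-0.79%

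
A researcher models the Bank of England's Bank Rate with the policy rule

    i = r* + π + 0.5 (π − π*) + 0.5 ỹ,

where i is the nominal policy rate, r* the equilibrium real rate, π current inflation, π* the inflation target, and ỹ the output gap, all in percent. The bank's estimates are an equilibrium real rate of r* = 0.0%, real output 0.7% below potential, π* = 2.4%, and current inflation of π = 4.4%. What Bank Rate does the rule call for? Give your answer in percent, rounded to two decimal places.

5.05%

Output 0.7% below potential → ỹ = -0.7.
i = 0.0 + 4.4 + 0.5 × (4.4 − 2.4) + 0.5 × (-0.7)
   = 0.0 + 4.4 + 1 − 0.35 = 5.05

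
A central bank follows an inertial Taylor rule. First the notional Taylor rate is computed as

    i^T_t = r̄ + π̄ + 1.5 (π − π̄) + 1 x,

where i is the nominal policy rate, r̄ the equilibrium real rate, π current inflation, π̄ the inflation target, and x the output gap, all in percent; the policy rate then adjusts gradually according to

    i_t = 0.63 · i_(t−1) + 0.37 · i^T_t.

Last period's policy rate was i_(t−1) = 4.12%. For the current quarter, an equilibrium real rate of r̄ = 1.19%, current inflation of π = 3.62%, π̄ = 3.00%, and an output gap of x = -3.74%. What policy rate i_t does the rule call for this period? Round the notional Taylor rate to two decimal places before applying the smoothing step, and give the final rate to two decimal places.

3.11%

i^T_t = 1.19 + 3.00 + 1.5 × (3.62 − 3.00) + 1 × (-3.74)
   = 1.19 + 3 + 0.93 − 3.74 = 1.38
i_t = 0.63 × 4.12 + 0.37 × 1.38 = 2.5956 + 0.5106 = 3.11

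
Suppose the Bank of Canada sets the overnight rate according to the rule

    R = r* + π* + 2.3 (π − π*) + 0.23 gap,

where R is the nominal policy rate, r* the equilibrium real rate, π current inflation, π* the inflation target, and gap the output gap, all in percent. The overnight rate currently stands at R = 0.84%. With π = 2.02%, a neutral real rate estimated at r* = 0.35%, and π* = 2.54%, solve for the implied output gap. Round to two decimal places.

0.23 gap = 0.84 − 0.35 − 2.54 − 2.3 × (2.02 − 2.54) = -0.854
gap = -0.854 / 0.23 = -3.71

-3.71%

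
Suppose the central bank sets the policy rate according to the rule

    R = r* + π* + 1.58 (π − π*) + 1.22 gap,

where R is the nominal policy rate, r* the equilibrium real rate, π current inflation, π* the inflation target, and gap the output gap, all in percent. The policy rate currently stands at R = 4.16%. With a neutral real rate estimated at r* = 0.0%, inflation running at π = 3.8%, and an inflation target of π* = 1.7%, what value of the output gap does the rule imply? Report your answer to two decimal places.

-0.70%

1.22 gap = 4.16 − 0.0 − 1.7 − 1.58 × (3.8 − 1.7) = -0.858
gap = -0.858 / 1.22 = -0.70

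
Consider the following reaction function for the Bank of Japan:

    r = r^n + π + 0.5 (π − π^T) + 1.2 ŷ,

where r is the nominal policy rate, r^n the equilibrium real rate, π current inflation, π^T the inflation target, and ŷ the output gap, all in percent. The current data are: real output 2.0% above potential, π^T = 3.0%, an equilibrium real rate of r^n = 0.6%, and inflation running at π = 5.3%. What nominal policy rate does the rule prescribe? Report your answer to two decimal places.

Output 2.0% above potential → ŷ = 2.0.
r = 0.6 + 5.3 + 0.5 × (5.3 − 3.0) + 1.2 × 2.0
   = 0.6 + 5.3 + 1.15 + 2.4 = 9.45

9.45%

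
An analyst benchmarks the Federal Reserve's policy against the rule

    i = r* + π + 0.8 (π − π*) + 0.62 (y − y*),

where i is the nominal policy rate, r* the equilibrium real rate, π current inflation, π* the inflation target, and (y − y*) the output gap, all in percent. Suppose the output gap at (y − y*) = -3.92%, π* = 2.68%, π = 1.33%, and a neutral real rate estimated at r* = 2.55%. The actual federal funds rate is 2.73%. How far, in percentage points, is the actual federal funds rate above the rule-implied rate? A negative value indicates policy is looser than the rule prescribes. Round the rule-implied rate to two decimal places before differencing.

i = 2.55 + 1.33 + 0.8 × (1.33 − 2.68) + 0.62 × (-3.92)
   = 2.55 + 1.33 − 1.08 − 2.4304 = 0.37
Deviation = 2.73 − 0.37 = 2.36 pp.

2.36 pp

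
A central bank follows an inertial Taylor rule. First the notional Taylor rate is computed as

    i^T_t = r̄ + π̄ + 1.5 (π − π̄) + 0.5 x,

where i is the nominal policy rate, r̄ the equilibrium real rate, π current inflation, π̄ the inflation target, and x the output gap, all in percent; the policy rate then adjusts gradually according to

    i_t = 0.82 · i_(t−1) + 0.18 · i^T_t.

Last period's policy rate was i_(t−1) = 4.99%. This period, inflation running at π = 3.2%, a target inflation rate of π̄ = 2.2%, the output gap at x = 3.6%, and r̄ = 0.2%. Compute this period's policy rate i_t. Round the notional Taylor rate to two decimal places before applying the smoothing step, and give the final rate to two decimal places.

i^T_t = 0.2 + 2.2 + 1.5 × (3.2 − 2.2) + 0.5 × 3.6
   = 0.2 + 2.2 + 1.5 + 1.8 = 5.70
i_t = 0.82 × 4.99 + 0.18 × 5.70 = 4.0918 + 1.026 = 5.12

5.12%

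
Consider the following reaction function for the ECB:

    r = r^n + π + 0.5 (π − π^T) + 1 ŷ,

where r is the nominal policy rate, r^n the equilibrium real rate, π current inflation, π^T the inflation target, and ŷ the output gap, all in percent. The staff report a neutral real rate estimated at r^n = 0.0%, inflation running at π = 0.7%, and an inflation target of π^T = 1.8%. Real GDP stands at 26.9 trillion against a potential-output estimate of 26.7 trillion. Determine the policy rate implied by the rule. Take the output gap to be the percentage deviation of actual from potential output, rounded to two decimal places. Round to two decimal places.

0.90%

Output gap = 100 × (26.9 − 26.7) / 26.7 = 0.75%.
r = 0.00 + 0.70 + 0.5 × (0.70 − 1.80) + 1 × 0.75
   = 0.00 + 0.7 − 0.55 + 0.75 = 0.90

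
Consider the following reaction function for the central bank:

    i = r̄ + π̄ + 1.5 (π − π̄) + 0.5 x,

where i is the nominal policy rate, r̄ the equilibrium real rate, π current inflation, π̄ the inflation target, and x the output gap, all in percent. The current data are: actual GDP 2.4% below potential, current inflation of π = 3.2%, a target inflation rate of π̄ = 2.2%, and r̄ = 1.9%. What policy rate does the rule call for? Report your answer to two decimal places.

4.40%

Output 2.4% below potential → x = -2.4.
i = 1.9 + 2.2 + 1.5 × (3.2 − 2.2) + 0.5 × (-2.4)
   = 1.9 + 2.2 + 1.5 − 1.2 = 4.40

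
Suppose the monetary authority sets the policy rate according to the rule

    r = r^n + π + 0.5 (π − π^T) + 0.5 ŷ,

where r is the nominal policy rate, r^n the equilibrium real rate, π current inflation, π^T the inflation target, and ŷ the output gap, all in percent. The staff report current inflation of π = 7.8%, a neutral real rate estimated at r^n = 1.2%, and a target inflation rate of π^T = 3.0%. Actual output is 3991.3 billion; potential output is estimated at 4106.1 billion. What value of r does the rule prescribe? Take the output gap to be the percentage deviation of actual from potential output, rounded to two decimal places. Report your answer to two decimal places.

Output gap = 100 × (3991.3 − 4106.1) / 4106.1 = -2.80%.
r = 1.20 + 7.80 + 0.5 × (7.80 − 3.00) + 0.5 × (-2.80)
   = 1.20 + 7.8 + 2.4 − 1.4 = 10.00

10.00%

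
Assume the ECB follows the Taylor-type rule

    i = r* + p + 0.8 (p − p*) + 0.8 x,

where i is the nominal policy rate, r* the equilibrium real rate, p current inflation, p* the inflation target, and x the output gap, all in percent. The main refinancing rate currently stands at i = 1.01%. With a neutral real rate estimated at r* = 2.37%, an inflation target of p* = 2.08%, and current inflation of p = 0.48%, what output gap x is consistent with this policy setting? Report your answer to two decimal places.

0.8 x = 1.01 − 2.37 − 0.48 − 0.8 × (0.48 − 2.08) = -0.56
x = -0.56 / 0.8 = -0.70

-0.70%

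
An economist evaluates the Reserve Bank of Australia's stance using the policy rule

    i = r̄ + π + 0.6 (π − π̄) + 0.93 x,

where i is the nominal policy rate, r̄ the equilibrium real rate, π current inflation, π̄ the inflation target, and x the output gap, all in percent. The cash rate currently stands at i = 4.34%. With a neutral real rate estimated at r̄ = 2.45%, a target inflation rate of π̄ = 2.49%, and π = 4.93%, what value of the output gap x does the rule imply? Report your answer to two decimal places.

0.93 x = 4.34 − 2.45 − 4.93 − 0.6 × (4.93 − 2.49) = -4.504
x = -4.504 / 0.93 = -4.84

-4.84%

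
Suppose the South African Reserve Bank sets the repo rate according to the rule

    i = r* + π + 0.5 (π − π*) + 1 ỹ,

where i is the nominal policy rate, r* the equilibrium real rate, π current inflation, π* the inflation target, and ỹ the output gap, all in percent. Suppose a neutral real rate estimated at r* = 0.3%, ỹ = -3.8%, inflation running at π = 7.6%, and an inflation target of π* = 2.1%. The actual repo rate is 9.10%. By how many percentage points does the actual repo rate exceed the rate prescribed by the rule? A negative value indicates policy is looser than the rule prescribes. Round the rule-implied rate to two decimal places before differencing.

2.25 pp

i = 0.3 + 7.6 + 0.5 × (7.6 − 2.1) + 1 × (-3.8)
   = 0.3 + 7.6 + 2.75 − 3.8 = 6.85
Deviation = 9.10 − 6.85 = 2.25 pp.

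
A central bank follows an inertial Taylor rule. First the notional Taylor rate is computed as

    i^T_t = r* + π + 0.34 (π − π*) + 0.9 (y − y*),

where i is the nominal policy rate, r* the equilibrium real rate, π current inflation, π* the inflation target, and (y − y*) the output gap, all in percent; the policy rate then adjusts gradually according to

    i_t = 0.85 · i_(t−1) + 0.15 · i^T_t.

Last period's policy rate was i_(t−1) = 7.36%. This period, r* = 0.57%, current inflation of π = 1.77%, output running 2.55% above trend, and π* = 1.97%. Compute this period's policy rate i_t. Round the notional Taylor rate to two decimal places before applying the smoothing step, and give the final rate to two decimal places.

6.94%

Output 2.55% above potential → (y − y*) = 2.55.
i^T_t = 0.57 + 1.77 + 0.34 × (1.77 − 1.97) + 0.9 × 2.55
   = 0.57 + 1.77 − 0.068 + 2.295 = 4.57
i_t = 0.85 × 7.36 + 0.15 × 4.57 = 6.256 + 0.6855 = 6.94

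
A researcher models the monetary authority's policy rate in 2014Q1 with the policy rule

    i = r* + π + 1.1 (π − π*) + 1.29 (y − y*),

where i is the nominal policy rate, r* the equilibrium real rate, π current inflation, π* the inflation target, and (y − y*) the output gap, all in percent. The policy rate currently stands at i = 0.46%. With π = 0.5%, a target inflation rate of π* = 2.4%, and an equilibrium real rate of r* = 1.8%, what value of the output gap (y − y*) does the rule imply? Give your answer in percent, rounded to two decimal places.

0.19%

1.29 (y − y*) = 0.46 − 1.8 − 0.5 − 1.1 × (0.5 − 2.4) = 0.25
(y − y*) = 0.25 / 1.29 = 0.19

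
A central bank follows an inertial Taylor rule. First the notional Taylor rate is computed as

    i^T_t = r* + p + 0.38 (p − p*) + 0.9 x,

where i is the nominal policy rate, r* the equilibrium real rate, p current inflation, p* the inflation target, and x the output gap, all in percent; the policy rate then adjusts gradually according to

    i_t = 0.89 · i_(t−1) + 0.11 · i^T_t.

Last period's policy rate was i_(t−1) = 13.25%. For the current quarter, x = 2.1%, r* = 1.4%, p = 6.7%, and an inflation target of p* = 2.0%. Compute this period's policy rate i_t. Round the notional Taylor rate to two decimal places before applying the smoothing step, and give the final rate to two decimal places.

13.09%

i^T_t = 1.4 + 6.7 + 0.38 × (6.7 − 2.0) + 0.9 × 2.1
   = 1.4 + 6.7 + 1.786 + 1.89 = 11.78
i_t = 0.89 × 13.25 + 0.11 × 11.78 = 11.7925 + 1.2958 = 13.09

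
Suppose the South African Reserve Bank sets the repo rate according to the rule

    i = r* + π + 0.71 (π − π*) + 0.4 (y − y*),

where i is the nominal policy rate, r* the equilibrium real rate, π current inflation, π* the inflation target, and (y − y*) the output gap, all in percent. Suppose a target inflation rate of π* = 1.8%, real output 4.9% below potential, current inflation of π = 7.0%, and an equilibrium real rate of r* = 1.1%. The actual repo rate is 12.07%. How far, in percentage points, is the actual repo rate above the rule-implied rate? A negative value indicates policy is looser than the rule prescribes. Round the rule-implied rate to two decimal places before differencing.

Output 4.9% below potential → (y − y*) = -4.9.
i = 1.1 + 7.0 + 0.71 × (7.0 − 1.8) + 0.4 × (-4.9)
   = 1.1 + 7 + 3.692 − 1.96 = 9.83
Deviation = 12.07 − 9.83 = 2.24 pp.

2.24 pp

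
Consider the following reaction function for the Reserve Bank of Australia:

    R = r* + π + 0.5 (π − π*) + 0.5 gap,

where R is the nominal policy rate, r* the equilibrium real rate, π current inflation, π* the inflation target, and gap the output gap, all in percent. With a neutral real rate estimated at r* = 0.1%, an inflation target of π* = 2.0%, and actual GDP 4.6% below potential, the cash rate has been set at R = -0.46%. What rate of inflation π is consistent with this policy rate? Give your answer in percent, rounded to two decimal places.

1.83%

Output 4.6% below potential → gap = -4.6.
Collecting π: R = r* + (1 + 0.5) π − 0.5 π* + 0.5 gap
1.5 π = -0.46 − 0.1 + 0.5 × 2.0 − 0.5 × (-4.6) = 2.74
π = 2.74 / 1.5 = 1.83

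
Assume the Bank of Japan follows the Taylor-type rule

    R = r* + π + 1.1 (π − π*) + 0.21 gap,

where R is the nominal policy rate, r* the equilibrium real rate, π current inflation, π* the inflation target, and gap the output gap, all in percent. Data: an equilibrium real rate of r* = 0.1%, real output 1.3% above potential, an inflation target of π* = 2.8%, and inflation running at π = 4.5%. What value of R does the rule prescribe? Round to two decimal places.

Output 1.3% above potential → gap = 1.3.
R = 0.1 + 4.5 + 1.1 × (4.5 − 2.8) + 0.21 × 1.3
   = 0.1 + 4.5 + 1.87 + 0.273 = 6.74

6.74%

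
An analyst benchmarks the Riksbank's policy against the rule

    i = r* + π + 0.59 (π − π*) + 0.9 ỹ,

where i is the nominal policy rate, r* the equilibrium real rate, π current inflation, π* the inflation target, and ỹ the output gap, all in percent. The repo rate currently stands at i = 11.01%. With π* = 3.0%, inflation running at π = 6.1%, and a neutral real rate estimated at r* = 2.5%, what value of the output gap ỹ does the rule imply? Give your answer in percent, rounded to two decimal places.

0.65%

0.9 ỹ = 11.01 − 2.5 − 6.1 − 0.59 × (6.1 − 3.0) = 0.581
ỹ = 0.581 / 0.9 = 0.65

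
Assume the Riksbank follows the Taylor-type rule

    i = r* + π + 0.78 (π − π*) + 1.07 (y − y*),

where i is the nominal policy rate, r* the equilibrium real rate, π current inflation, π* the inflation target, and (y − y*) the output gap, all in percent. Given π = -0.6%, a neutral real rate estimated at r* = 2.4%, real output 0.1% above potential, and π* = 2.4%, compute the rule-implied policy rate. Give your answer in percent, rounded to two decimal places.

-0.43%

Output 0.1% above potential → (y − y*) = 0.1.
i = 2.4 + (-0.6) + 0.78 × (-0.6 − 2.4) + 1.07 × 0.1
   = 2.4 − 0.6 − 2.34 + 0.107 = -0.43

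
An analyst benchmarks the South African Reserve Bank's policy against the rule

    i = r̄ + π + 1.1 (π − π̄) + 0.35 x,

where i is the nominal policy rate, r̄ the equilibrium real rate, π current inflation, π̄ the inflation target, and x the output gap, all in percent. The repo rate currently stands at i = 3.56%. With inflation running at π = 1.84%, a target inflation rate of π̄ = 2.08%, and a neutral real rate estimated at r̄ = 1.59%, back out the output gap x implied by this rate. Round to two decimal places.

0.35 x = 3.56 − 1.59 − 1.84 − 1.1 × (1.84 − 2.08) = 0.394
x = 0.394 / 0.35 = 1.13

1.13%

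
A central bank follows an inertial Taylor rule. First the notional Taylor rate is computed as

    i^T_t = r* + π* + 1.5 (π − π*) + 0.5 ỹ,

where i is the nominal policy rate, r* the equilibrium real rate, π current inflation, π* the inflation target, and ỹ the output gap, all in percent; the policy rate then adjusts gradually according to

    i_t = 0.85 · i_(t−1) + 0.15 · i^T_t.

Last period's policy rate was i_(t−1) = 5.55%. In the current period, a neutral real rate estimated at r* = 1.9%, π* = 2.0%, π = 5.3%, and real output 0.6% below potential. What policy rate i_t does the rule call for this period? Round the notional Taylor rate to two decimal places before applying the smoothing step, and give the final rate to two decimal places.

Output 0.6% below potential → ỹ = -0.6.
i^T_t = 1.9 + 2.0 + 1.5 × (5.3 − 2.0) + 0.5 × (-0.6)
   = 1.9 + 2 + 4.95 − 0.3 = 8.55
i_t = 0.85 × 5.55 + 0.15 × 8.55 = 4.7175 + 1.2825 = 6.00

6.00%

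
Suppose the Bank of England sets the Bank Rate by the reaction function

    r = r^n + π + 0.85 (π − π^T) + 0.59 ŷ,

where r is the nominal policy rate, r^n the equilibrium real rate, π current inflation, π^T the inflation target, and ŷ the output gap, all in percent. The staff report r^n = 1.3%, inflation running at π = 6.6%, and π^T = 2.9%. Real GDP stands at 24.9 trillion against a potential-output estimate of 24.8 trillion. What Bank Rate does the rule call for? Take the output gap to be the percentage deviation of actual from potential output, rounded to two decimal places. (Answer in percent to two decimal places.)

Output gap = 100 × (24.9 − 24.8) / 24.8 = 0.40%.
r = 1.30 + 6.60 + 0.85 × (6.60 − 2.90) + 0.59 × 0.40
   = 1.30 + 6.6 + 3.145 + 0.236 = 11.28

11.28%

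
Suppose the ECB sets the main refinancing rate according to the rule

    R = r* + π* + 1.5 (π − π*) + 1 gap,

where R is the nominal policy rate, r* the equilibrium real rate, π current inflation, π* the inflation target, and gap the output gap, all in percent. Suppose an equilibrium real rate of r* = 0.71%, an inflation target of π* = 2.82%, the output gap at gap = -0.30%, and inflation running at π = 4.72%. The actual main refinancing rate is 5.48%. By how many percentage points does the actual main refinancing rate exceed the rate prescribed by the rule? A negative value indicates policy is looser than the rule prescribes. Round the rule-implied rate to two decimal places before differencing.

-0.60 pp

R = 0.71 + 2.82 + 1.5 × (4.72 − 2.82) + 1 × (-0.30)
   = 0.71 + 2.82 + 2.85 − 0.3 = 6.08
Deviation = 5.48 − 6.08 = -0.60 pp.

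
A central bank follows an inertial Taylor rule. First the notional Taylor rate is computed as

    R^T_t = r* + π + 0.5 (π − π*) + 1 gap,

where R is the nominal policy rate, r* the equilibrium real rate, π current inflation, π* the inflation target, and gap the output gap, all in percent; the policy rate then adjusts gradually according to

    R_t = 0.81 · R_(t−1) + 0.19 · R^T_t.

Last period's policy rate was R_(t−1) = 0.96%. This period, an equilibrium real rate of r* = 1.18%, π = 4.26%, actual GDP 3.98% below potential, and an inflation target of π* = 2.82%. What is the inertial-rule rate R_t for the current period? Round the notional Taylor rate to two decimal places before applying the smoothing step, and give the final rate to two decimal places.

1.19%

Output 3.98% below potential → gap = -3.98.
R^T_t = 1.18 + 4.26 + 0.5 × (4.26 − 2.82) + 1 × (-3.98)
   = 1.18 + 4.26 + 0.72 − 3.98 = 2.18
R_t = 0.81 × 0.96 + 0.19 × 2.18 = 0.7776 + 0.4142 = 1.19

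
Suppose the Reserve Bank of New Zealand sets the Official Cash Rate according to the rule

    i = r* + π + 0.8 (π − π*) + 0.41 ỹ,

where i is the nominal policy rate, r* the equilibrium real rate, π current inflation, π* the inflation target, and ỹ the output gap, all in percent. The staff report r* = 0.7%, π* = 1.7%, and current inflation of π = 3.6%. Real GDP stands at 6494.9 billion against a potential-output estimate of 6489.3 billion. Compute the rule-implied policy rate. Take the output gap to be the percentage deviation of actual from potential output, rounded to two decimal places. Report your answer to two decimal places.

5.86%

Output gap = 100 × (6494.9 − 6489.3) / 6489.3 = 0.09%.
i = 0.70 + 3.60 + 0.8 × (3.60 − 1.70) + 0.41 × 0.09
   = 0.70 + 3.6 + 1.52 + 0.0369 = 5.86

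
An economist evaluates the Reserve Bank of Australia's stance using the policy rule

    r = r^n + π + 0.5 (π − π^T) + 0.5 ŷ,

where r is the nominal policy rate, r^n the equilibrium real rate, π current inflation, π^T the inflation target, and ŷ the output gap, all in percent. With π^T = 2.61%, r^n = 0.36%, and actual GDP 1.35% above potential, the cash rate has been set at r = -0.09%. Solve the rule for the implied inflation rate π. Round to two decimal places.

Output 1.35% above potential → ŷ = 1.35.
Collecting π: r = r^n + (1 + 0.5) π − 0.5 π^T + 0.5 ŷ
1.5 π = -0.09 − 0.36 + 0.5 × 2.61 − 0.5 × 1.35 = 0.18
π = 0.18 / 1.5 = 0.12

0.12%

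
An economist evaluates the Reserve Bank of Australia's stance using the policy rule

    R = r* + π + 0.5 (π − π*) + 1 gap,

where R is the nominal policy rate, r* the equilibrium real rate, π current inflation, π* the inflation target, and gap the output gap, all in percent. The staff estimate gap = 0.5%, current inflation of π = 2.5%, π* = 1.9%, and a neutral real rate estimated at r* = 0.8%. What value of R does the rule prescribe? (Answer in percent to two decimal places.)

4.10%

R = 0.8 + 2.5 + 0.5 × (2.5 − 1.9) + 1 × 0.5
   = 0.8 + 2.5 + 0.3 + 0.5 = 4.10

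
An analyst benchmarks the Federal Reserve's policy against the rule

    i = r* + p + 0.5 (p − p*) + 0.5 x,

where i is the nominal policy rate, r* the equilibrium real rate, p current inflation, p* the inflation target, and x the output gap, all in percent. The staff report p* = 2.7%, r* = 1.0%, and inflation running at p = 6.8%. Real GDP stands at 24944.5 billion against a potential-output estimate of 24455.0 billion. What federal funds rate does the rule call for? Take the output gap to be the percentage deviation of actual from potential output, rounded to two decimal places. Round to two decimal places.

Output gap = 100 × (24944.5 − 24455.0) / 24455.0 = 2.00%.
i = 1.00 + 6.80 + 0.5 × (6.80 − 2.70) + 0.5 × 2.00
   = 1.00 + 6.8 + 2.05 + 1 = 10.85

10.85%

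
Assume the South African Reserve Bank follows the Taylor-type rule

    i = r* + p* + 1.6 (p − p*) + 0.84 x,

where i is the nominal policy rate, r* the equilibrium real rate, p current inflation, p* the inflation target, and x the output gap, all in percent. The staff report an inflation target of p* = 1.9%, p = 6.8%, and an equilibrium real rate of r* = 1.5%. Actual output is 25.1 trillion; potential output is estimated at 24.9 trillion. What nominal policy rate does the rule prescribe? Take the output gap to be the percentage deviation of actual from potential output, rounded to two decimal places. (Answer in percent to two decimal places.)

Output gap = 100 × (25.1 − 24.9) / 24.9 = 0.80%.
i = 1.50 + 1.90 + 1.6 × (6.80 − 1.90) + 0.84 × 0.80
   = 1.50 + 1.9 + 7.84 + 0.672 = 11.91

11.91%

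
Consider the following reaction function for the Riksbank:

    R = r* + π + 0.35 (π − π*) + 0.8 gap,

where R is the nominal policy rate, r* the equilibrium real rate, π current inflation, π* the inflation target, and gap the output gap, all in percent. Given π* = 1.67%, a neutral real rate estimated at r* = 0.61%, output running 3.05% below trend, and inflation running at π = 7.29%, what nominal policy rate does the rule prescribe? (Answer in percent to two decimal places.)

7.43%

Output 3.05% below potential → gap = -3.05.
R = 0.61 + 7.29 + 0.35 × (7.29 − 1.67) + 0.8 × (-3.05)
   = 0.61 + 7.29 + 1.967 − 2.44 = 7.43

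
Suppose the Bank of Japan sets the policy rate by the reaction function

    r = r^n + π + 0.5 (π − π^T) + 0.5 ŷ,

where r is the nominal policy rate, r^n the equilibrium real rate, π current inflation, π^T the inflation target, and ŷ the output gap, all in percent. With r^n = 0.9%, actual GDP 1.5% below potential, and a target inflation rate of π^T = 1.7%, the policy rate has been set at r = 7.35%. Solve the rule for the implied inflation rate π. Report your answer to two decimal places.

Output 1.5% below potential → ŷ = -1.5.
Collecting π: r = r^n + (1 + 0.5) π − 0.5 π^T + 0.5 ŷ
1.5 π = 7.35 − 0.9 + 0.5 × 1.7 − 0.5 × (-1.5) = 8.05
π = 8.05 / 1.5 = 5.37

5.37%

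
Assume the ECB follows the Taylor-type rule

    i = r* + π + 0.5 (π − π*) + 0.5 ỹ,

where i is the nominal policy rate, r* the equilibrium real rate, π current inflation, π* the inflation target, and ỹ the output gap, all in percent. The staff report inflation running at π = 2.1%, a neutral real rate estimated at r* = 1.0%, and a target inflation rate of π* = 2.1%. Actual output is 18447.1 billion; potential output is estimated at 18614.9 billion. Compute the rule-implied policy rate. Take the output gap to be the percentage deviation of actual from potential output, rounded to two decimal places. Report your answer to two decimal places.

2.65%

Output gap = 100 × (18447.1 − 18614.9) / 18614.9 = -0.90%.
i = 1.00 + 2.10 + 0.5 × (2.10 − 2.10) + 0.5 × (-0.90)
   = 1.00 + 2.1 + 0 − 0.45 = 2.65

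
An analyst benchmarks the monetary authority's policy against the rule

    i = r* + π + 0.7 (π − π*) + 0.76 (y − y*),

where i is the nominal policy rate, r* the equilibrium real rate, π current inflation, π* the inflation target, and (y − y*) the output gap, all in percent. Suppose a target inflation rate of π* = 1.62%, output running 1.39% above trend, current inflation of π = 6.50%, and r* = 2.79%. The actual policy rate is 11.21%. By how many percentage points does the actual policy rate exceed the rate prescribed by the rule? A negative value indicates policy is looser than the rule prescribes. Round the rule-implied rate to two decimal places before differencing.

Output 1.39% above potential → (y − y*) = 1.39.
i = 2.79 + 6.50 + 0.7 × (6.50 − 1.62) + 0.76 × 1.39
   = 2.79 + 6.5 + 3.416 + 1.0564 = 13.76
Deviation = 11.21 − 13.76 = -2.55 pp.

-2.55 pp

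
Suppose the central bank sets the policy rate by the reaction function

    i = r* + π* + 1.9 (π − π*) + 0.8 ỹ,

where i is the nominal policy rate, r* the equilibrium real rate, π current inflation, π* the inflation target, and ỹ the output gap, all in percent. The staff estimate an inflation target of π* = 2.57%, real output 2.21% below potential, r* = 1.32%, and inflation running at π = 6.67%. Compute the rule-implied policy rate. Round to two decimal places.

9.91%

Output 2.21% below potential → ỹ = -2.21.
i = 1.32 + 2.57 + 1.9 × (6.67 − 2.57) + 0.8 × (-2.21)
   = 1.32 + 2.57 + 7.79 − 1.768 = 9.91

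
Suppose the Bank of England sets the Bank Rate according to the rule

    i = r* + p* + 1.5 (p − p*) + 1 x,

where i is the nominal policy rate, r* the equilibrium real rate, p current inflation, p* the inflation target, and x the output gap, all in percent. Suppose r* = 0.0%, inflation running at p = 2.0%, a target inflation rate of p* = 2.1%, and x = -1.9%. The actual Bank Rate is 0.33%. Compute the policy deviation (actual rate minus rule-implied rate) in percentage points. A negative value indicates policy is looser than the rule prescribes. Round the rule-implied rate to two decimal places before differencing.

i = 0.0 + 2.1 + 1.5 × (2.0 − 2.1) + 1 × (-1.9)
   = 0.0 + 2.1 − 0.15 − 1.9 = 0.05
Deviation = 0.33 − 0.05 = 0.28 pp.

0.28 pp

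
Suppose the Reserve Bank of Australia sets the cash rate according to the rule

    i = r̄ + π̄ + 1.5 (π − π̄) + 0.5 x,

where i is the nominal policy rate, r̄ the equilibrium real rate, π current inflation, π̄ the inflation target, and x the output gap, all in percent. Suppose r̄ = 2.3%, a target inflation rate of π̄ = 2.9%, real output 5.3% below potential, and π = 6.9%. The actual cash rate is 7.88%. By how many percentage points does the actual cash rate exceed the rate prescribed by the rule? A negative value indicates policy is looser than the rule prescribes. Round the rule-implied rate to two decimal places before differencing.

-0.67 pp

Output 5.3% below potential → x = -5.3.
i = 2.3 + 2.9 + 1.5 × (6.9 − 2.9) + 0.5 × (-5.3)
   = 2.3 + 2.9 + 6 − 2.65 = 8.55
Deviation = 7.88 − 8.55 = -0.67 pp.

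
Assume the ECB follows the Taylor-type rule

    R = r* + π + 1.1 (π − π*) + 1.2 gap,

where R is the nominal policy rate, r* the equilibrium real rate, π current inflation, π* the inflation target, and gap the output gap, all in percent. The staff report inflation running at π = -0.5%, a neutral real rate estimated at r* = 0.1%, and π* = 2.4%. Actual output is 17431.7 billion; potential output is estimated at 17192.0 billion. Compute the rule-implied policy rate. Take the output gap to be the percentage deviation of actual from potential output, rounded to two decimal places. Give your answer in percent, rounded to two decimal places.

-1.92%

Output gap = 100 × (17431.7 − 17192.0) / 17192.0 = 1.39%.
R = 0.10 + (-0.50) + 1.1 × (-0.50 − 2.40) + 1.2 × 1.39
   = 0.10 − 0.5 − 3.19 + 1.668 = -1.92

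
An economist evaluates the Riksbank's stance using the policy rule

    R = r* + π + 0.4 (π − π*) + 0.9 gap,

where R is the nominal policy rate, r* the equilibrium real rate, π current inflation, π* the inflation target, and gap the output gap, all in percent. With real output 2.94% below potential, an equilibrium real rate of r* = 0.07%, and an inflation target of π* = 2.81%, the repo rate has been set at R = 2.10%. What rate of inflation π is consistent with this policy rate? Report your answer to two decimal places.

4.14%

Output 2.94% below potential → gap = -2.94.
Collecting π: R = r* + (1 + 0.4) π − 0.4 π* + 0.9 gap
1.4 π = 2.10 − 0.07 + 0.4 × 2.81 − 0.9 × (-2.94) = 5.8
π = 5.8 / 1.4 = 4.14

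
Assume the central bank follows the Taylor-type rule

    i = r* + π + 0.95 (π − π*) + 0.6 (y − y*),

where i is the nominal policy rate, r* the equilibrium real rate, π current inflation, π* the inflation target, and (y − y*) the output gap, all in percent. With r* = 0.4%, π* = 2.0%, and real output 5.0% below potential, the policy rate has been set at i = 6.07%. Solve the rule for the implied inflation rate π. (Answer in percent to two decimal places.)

Output 5.0% below potential → (y − y*) = -5.0.
Collecting π: i = r* + (1 + 0.95) π − 0.95 π* + 0.6 (y − y*)
1.95 π = 6.07 − 0.4 + 0.95 × 2.0 − 0.6 × (-5.0) = 10.57
π = 10.57 / 1.95 = 5.42

5.42%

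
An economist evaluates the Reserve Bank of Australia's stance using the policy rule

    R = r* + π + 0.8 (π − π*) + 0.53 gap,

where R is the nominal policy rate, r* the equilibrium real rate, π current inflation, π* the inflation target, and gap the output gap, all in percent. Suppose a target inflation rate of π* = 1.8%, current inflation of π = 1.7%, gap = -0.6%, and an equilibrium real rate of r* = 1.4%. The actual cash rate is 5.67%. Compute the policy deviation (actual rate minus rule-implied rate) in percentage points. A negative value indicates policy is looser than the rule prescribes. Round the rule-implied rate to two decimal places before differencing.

R = 1.4 + 1.7 + 0.8 × (1.7 − 1.8) + 0.53 × (-0.6)
   = 1.4 + 1.7 − 0.08 − 0.318 = 2.70
Deviation = 5.67 − 2.70 = 2.97 pp.

2.97 pp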